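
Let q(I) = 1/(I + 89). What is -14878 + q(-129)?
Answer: -595121/40 ≈ -14878.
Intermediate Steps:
q(I) = 1/(89 + I)
-14878 + q(-129) = -14878 + 1/(89 - 129) = -14878 + 1/(-40) = -14878 - 1/40 = -595121/40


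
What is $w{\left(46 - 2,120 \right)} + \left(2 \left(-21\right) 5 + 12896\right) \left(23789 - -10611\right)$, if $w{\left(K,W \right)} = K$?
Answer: $436398444$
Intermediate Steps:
$w{\left(46 - 2,120 \right)} + \left(2 \left(-21\right) 5 + 12896\right) \left(23789 - -10611\right) = \left(46 - 2\right) + \left(2 \left(-21\right) 5 + 12896\right) \left(23789 - -10611\right) = \left(46 - 2\right) + \left(\left(-42\right) 5 + 12896\right) \left(23789 + 10611\right) = 44 + \left(-210 + 12896\right) 34400 = 44 + 12686 \cdot 34400 = 44 + 436398400 = 436398444$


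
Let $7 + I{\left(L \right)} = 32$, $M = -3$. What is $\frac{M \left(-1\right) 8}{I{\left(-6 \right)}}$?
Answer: $\frac{24}{25} \approx 0.96$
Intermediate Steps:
$I{\left(L \right)} = 25$ ($I{\left(L \right)} = -7 + 32 = 25$)
$\frac{M \left(-1\right) 8}{I{\left(-6 \right)}} = \frac{\left(-3\right) \left(-1\right) 8}{25} = 3 \cdot 8 \cdot \frac{1}{25} = 24 \cdot \frac{1}{25} = \frac{24}{25}$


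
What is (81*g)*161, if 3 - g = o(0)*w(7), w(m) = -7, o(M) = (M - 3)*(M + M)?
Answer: 39123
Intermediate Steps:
o(M) = 2*M*(-3 + M) (o(M) = (-3 + M)*(2*M) = 2*M*(-3 + M))
g = 3 (g = 3 - 2*0*(-3 + 0)*(-7) = 3 - 2*0*(-3)*(-7) = 3 - 0*(-7) = 3 - 1*0 = 3 + 0 = 3)
(81*g)*161 = (81*3)*161 = 243*161 = 39123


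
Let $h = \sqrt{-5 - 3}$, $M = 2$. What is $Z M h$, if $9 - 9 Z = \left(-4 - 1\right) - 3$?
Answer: $\frac{68 i \sqrt{2}}{9} \approx 10.685 i$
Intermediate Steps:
$h = 2 i \sqrt{2}$ ($h = \sqrt{-8} = 2 i \sqrt{2} \approx 2.8284 i$)
$Z = \frac{17}{9}$ ($Z = 1 - \frac{\left(-4 - 1\right) - 3}{9} = 1 - \frac{-5 - 3}{9} = 1 - - \frac{8}{9} = 1 + \frac{8}{9} = \frac{17}{9} \approx 1.8889$)
$Z M h = \frac{17}{9} \cdot 2 \cdot 2 i \sqrt{2} = \frac{34 \cdot 2 i \sqrt{2}}{9} = \frac{68 i \sqrt{2}}{9}$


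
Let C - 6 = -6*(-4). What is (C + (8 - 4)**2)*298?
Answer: 13708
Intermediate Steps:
C = 30 (C = 6 - 6*(-4) = 6 + 24 = 30)
(C + (8 - 4)**2)*298 = (30 + (8 - 4)**2)*298 = (30 + 4**2)*298 = (30 + 16)*298 = 46*298 = 13708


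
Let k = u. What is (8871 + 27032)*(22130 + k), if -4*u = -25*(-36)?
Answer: 786455215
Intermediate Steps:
u = -225 (u = -(-25)*(-36)/4 = -¼*900 = -225)
k = -225
(8871 + 27032)*(22130 + k) = (8871 + 27032)*(22130 - 225) = 35903*21905 = 786455215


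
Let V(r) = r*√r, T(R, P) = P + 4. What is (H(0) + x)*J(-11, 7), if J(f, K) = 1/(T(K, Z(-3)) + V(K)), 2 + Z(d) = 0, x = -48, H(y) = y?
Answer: 32/113 - 112*√7/113 ≈ -2.3392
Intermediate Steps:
Z(d) = -2 (Z(d) = -2 + 0 = -2)
T(R, P) = 4 + P
V(r) = r^(3/2)
J(f, K) = 1/(2 + K^(3/2)) (J(f, K) = 1/((4 - 2) + K^(3/2)) = 1/(2 + K^(3/2)))
(H(0) + x)*J(-11, 7) = (0 - 48)/(2 + 7^(3/2)) = -48/(2 + 7*√7)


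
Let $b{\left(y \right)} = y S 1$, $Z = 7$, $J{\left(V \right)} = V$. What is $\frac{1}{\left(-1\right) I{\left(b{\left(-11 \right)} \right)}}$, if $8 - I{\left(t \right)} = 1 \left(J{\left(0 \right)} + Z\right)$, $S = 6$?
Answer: $-1$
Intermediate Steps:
$b{\left(y \right)} = 6 y$ ($b{\left(y \right)} = y 6 \cdot 1 = 6 y 1 = 6 y$)
$I{\left(t \right)} = 1$ ($I{\left(t \right)} = 8 - 1 \left(0 + 7\right) = 8 - 1 \cdot 7 = 8 - 7 = 1$)
$\frac{1}{\left(-1\right) I{\left(b{\left(-11 \right)} \right)}} = \frac{1}{\left(-1\right) 1} = \frac{1}{-1} = -1$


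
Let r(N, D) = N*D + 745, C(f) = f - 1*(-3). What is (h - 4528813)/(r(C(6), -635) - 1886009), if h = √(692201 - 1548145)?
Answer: 4528813/1890979 - 2*I*√213986/1890979 ≈ 2.395 - 0.00048926*I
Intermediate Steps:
C(f) = 3 + f (C(f) = f + 3 = 3 + f)
r(N, D) = 745 + D*N (r(N, D) = D*N + 745 = 745 + D*N)
h = 2*I*√213986 (h = √(-855944) = 2*I*√213986 ≈ 925.17*I)
(h - 4528813)/(r(C(6), -635) - 1886009) = (2*I*√213986 - 4528813)/((745 - 635*(3 + 6)) - 1886009) = (-4528813 + 2*I*√213986)/((745 - 635*9) - 1886009) = (-4528813 + 2*I*√213986)/((745 - 5715) - 1886009) = (-4528813 + 2*I*√213986)/(-4970 - 1886009) = (-4528813 + 2*I*√213986)/(-1890979) = (-4528813 + 2*I*√213986)*(-1/1890979) = 4528813/1890979 - 2*I*√213986/1890979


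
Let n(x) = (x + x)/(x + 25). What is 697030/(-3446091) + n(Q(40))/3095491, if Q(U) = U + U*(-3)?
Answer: -2157640066738/10667343675681 ≈ -0.20227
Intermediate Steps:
Q(U) = -2*U (Q(U) = U - 3*U = -2*U)
n(x) = 2*x/(25 + x) (n(x) = (2*x)/(25 + x) = 2*x/(25 + x))
697030/(-3446091) + n(Q(40))/3095491 = 697030/(-3446091) + (2*(-2*40)/(25 - 2*40))/3095491 = 697030*(-1/3446091) + (2*(-80)/(25 - 80))*(1/3095491) = -697030/3446091 + (2*(-80)/(-55))*(1/3095491) = -697030/3446091 + (2*(-80)*(-1/55))*(1/3095491) = -697030/3446091 + (32/11)*(1/3095491) = -697030/3446091 + 32/34050401 = -2157640066738/10667343675681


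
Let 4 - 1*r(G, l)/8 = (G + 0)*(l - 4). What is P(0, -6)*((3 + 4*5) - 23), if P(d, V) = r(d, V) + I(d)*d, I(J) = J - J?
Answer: 0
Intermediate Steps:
I(J) = 0
r(G, l) = 32 - 8*G*(-4 + l) (r(G, l) = 32 - 8*(G + 0)*(l - 4) = 32 - 8*G*(-4 + l))
P(d, V) = 32 + 32*d - 8*V*d (P(d, V) = (32 + 32*d - 8*d*V) + 0*d = (32 + 32*d - 8*V*d) + 0 = 32 + 32*d - 8*V*d)
P(0, -6)*((3 + 4*5) - 23) = (32 + 32*0 - 8*(-6)*0)*((3 + 4*5) - 23) = (32 + 0 + 0)*((3 + 20) - 23) = 32*(23 - 23) = 32*0 = 0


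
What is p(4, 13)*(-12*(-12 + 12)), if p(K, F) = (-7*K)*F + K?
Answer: 0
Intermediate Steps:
p(K, F) = K - 7*F*K (p(K, F) = -7*F*K + K = K - 7*F*K)
p(4, 13)*(-12*(-12 + 12)) = (4*(1 - 7*13))*(-12*(-12 + 12)) = (4*(1 - 91))*(-12*0) = (4*(-90))*0 = -360*0 = 0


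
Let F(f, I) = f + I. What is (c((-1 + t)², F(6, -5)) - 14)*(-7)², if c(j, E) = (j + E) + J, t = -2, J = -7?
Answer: -539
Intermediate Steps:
F(f, I) = I + f
c(j, E) = -7 + E + j (c(j, E) = (j + E) - 7 = (E + j) - 7 = -7 + E + j)
(c((-1 + t)², F(6, -5)) - 14)*(-7)² = ((-7 + (-5 + 6) + (-1 - 2)²) - 14)*(-7)² = ((-7 + 1 + (-3)²) - 14)*49 = ((-7 + 1 + 9) - 14)*49 = (3 - 14)*49 = -11*49 = -539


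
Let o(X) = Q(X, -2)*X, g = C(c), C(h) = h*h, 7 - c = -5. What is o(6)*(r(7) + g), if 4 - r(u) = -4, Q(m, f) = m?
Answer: 5472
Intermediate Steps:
c = 12 (c = 7 - 1*(-5) = 7 + 5 = 12)
C(h) = h²
g = 144 (g = 12² = 144)
o(X) = X² (o(X) = X*X = X²)
r(u) = 8 (r(u) = 4 - 1*(-4) = 4 + 4 = 8)
o(6)*(r(7) + g) = 6²*(8 + 144) = 36*152 = 5472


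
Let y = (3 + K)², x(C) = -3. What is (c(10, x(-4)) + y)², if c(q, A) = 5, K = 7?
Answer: 11025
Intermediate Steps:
y = 100 (y = (3 + 7)² = 10² = 100)
(c(10, x(-4)) + y)² = (5 + 100)² = 105² = 11025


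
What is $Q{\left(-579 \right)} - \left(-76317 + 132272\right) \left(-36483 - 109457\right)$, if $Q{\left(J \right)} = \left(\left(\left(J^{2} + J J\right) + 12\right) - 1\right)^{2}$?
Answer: $457726935749$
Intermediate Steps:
$Q{\left(J \right)} = \left(11 + 2 J^{2}\right)^{2}$ ($Q{\left(J \right)} = \left(\left(\left(J^{2} + J^{2}\right) + 12\right) - 1\right)^{2} = \left(\left(2 J^{2} + 12\right) - 1\right)^{2} = \left(\left(12 + 2 J^{2}\right) - 1\right)^{2} = \left(11 + 2 J^{2}\right)^{2}$)
$Q{\left(-579 \right)} - \left(-76317 + 132272\right) \left(-36483 - 109457\right) = \left(11 + 2 \left(-579\right)^{2}\right)^{2} - \left(-76317 + 132272\right) \left(-36483 - 109457\right) = \left(11 + 2 \cdot 335241\right)^{2} - 55955 \left(-145940\right) = \left(11 + 670482\right)^{2} - -8166072700 = 670493^{2} + 8166072700 = 449560863049 + 8166072700 = 457726935749$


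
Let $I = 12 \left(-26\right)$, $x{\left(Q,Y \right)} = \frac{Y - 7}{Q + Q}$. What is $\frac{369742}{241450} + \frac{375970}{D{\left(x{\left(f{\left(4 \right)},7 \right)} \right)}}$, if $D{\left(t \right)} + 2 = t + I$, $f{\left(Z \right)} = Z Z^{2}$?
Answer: $- \frac{22665464378}{18953825} \approx -1195.8$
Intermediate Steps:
$f{\left(Z \right)} = Z^{3}$
$x{\left(Q,Y \right)} = \frac{-7 + Y}{2 Q}$
$I = -312$
$D{\left(t \right)} = -314 + t$ ($D{\left(t \right)} = -2 + \left(t - 312\right) = -2 + \left(-312 + t\right) = -314 + t$)
$\frac{369742}{241450} + \frac{375970}{D{\left(x{\left(f{\left(4 \right)},7 \right)} \right)}} = \frac{369742}{241450} + \frac{375970}{-314 + \frac{-7 + 7}{2 \cdot 4^{3}}} = 369742 \cdot \frac{1}{241450} + \frac{375970}{-314 + \frac{1}{2} \cdot \frac{1}{64} \cdot 0} = \frac{184871}{120725} + \frac{375970}{-314 + \frac{1}{2} \cdot \frac{1}{64} \cdot 0} = \frac{184871}{120725} + \frac{375970}{-314 + 0} = \frac{184871}{120725} + \frac{375970}{-314} = \frac{184871}{120725} + 375970 \left(- \frac{1}{314}\right) = \frac{184871}{120725} - \frac{187985}{157} = - \frac{22665464378}{18953825}$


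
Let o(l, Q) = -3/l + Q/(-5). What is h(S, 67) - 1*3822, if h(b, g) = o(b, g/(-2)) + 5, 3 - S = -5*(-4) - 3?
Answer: -133353/35 ≈ -3810.1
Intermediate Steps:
o(l, Q) = -3/l - Q/5 (o(l, Q) = -3/l + Q*(-⅕) = -3/l - Q/5)
S = -14 (S = 3 - (-5*(-4) - 3) = 3 - (20 - 3) = 3 - 1*17 = 3 - 17 = -14)
h(b, g) = 5 - 3/b + g/10 (h(b, g) = (-3/b - g/(5*(-2))) + 5 = (-3/b - g*(-1)/(5*2)) + 5 = (-3/b - (-1)*g/10) + 5 = (-3/b + g/10) + 5 = 5 - 3/b + g/10)
h(S, 67) - 1*3822 = (5 - 3/(-14) + (⅒)*67) - 1*3822 = (5 - 3*(-1/14) + 67/10) - 3822 = (5 + 3/14 + 67/10) - 3822 = 417/35 - 3822 = -133353/35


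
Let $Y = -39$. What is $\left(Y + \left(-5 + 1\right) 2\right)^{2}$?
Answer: $2209$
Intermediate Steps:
$\left(Y + \left(-5 + 1\right) 2\right)^{2} = \left(-39 + \left(-5 + 1\right) 2\right)^{2} = \left(-39 - 8\right)^{2} = \left(-47\right)^{2} = 2209$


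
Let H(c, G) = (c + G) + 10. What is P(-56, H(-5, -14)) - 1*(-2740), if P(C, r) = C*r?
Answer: 3244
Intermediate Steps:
H(c, G) = 10 + G + c (H(c, G) = (G + c) + 10 = 10 + G + c)
P(-56, H(-5, -14)) - 1*(-2740) = -56*(10 - 14 - 5) - 1*(-2740) = -56*(-9) + 2740 = 504 + 2740 = 3244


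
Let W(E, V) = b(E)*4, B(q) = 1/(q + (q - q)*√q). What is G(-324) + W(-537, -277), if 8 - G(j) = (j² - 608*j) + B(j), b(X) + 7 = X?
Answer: -98540063/324 ≈ -3.0414e+5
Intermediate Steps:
b(X) = -7 + X
B(q) = 1/q (B(q) = 1/(q + 0*√q) = 1/(q + 0) = 1/q)
G(j) = 8 - 1/j - j² + 608*j (G(j) = 8 - ((j² - 608*j) + 1/j) = 8 - (1/j + j² - 608*j) = 8 + (-1/j - j² + 608*j) = 8 - 1/j - j² + 608*j)
W(E, V) = -28 + 4*E (W(E, V) = (-7 + E)*4 = -28 + 4*E)
G(-324) + W(-537, -277) = (8 - 1/(-324) - 1*(-324)² + 608*(-324)) + (-28 + 4*(-537)) = (8 - 1*(-1/324) - 1*104976 - 196992) + (-28 - 2148) = (8 + 1/324 - 104976 - 196992) - 2176 = -97835039/324 - 2176 = -98540063/324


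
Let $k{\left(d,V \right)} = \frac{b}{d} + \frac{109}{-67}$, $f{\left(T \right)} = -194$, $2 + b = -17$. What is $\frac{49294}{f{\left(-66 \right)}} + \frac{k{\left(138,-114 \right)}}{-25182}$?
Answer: $- \frac{5738627748929}{22584778884} \approx -254.09$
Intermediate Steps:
$b = -19$ ($b = -2 - 17 = -19$)
$k{\left(d,V \right)} = - \frac{109}{67} - \frac{19}{d}$ ($k{\left(d,V \right)} = - \frac{19}{d} + \frac{109}{-67} = - \frac{19}{d} + 109 \left(- \frac{1}{67}\right) = - \frac{19}{d} - \frac{109}{67} = - \frac{109}{67} - \frac{19}{d}$)
$\frac{49294}{f{\left(-66 \right)}} + \frac{k{\left(138,-114 \right)}}{-25182} = \frac{49294}{-194} + \frac{- \frac{109}{67} - \frac{19}{138}}{-25182} = 49294 \left(- \frac{1}{194}\right) + \left(- \frac{109}{67} - \frac{19}{138}\right) \left(- \frac{1}{25182}\right) = - \frac{24647}{97} + \left(- \frac{109}{67} - \frac{19}{138}\right) \left(- \frac{1}{25182}\right) = - \frac{24647}{97} - - \frac{16315}{232832772} = - \frac{24647}{97} + \frac{16315}{232832772} = - \frac{5738627748929}{22584778884}$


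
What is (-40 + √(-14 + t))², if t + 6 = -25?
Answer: 1555 - 240*I*√5 ≈ 1555.0 - 536.66*I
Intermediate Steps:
t = -31 (t = -6 - 25 = -31)
(-40 + √(-14 + t))² = (-40 + √(-14 - 31))² = (-40 + √(-45))² = (-40 + 3*I*√5)²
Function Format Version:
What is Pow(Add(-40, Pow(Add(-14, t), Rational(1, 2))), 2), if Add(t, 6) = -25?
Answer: Add(1555, Mul(-240, I, Pow(5, Rational(1, 2)))) ≈ Add(1555.0, Mul(-536.66, I))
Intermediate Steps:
t = -31 (t = Add(-6, -25) = -31)
Pow(Add(-40, Pow(Add(-14, t), Rational(1, 2))), 2) = Pow(Add(-40, Pow(Add(-14, -31), Rational(1, 2))), 2) = Pow(Add(-40, Pow(-45, Rational(1, 2))), 2) = Pow(Add(-40, Mul(3, I, Pow(5, Rational(1, 2)))), 2)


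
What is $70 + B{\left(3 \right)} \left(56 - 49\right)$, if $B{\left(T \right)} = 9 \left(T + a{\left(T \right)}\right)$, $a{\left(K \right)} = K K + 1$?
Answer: $889$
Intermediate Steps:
$a{\left(K \right)} = 1 + K^{2}$ ($a{\left(K \right)} = K^{2} + 1 = 1 + K^{2}$)
$B{\left(T \right)} = 9 + 9 T + 9 T^{2}$ ($B{\left(T \right)} = 9 \left(T + \left(1 + T^{2}\right)\right) = 9 \left(1 + T + T^{2}\right) = 9 + 9 T + 9 T^{2}$)
$70 + B{\left(3 \right)} \left(56 - 49\right) = 70 + \left(9 + 9 \cdot 3 + 9 \cdot 3^{2}\right) \left(56 - 49\right) = 70 + \left(9 + 27 + 9 \cdot 9\right) 7 = 70 + \left(9 + 27 + 81\right) 7 = 70 + 117 \cdot 7 = 70 + 819 = 889$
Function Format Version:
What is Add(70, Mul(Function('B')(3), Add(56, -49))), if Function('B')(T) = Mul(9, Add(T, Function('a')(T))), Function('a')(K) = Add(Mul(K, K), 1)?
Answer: 889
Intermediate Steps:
Function('a')(K) = Add(1, Pow(K, 2)) (Function('a')(K) = Add(Pow(K, 2), 1) = Add(1, Pow(K, 2)))
Function('B')(T) = Add(9, Mul(9, T), Mul(9, Pow(T, 2))) (Function('B')(T) = Mul(9, Add(T, Add(1, Pow(T, 2)))) = Mul(9, Add(1, T, Pow(T, 2))) = Add(9, Mul(9, T), Mul(9, Pow(T, 2))))
Add(70, Mul(Function('B')(3), Add(56, -49))) = Add(70, Mul(Add(9, Mul(9, 3), Mul(9, Pow(3, 2))), Add(56, -49))) = Add(70, Mul(Add(9, 27, Mul(9, 9)), 7)) = Add(70, Mul(Add(9, 27, 81), 7)) = Add(70, Mul(117, 7)) = Add(70, 819) = 889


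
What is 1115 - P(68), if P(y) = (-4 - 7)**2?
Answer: 994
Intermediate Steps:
P(y) = 121 (P(y) = (-11)**2 = 121)
1115 - P(68) = 1115 - 1*121 = 1115 - 121 = 994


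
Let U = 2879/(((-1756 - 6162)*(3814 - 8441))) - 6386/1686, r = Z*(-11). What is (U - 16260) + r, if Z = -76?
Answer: -476481696369253/30884641998 ≈ -15428.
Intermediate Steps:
r = 836 (r = -76*(-11) = 836)
U = -116978192101/30884641998 (U = 2879/((-7918*(-4627))) - 6386*1/1686 = 2879/36636586 - 3193/843 = -116978192101/30884641998 ≈ -3.7876)
(U - 16260) + r = (-116978192101/30884641998 - 16260) + 836 = -502301257079581/30884641998 + 836 = -476481696369253/30884641998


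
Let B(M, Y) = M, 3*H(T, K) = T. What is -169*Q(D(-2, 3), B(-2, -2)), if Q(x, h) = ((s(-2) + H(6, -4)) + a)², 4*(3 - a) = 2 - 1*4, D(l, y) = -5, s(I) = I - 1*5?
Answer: -1521/4 ≈ -380.25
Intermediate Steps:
H(T, K) = T/3
s(I) = -5 + I (s(I) = I - 5 = -5 + I)
a = 7/2 (a = 3 - (2 - 1*4)/4 = 3 - (2 - 4)/4 = 3 - ¼*(-2) = 3 + ½ = 7/2 ≈ 3.5000)
Q(x, h) = 9/4 (Q(x, h) = (((-5 - 2) + (⅓)*6) + 7/2)² = ((-7 + 2) + 7/2)² = (-5 + 7/2)² = (-3/2)² = 9/4)
-169*Q(D(-2, 3), B(-2, -2)) = -169*9/4 = -1521/4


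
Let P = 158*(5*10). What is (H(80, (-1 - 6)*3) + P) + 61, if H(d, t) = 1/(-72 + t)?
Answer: 740372/93 ≈ 7961.0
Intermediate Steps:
P = 7900 (P = 158*50 = 7900)
(H(80, (-1 - 6)*3) + P) + 61 = (1/(-72 + (-1 - 6)*3) + 7900) + 61 = (1/(-72 - 7*3) + 7900) + 61 = (1/(-72 - 21) + 7900) + 61 = (1/(-93) + 7900) + 61 = (-1/93 + 7900) + 61 = 734699/93 + 61 = 740372/93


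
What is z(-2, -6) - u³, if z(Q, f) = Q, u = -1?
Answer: -1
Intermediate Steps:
z(-2, -6) - u³ = -2 - 1*(-1)³ = -2 - 1*(-1) = -2 + 1 = -1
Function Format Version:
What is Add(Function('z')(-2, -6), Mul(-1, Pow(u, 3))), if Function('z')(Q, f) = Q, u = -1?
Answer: -1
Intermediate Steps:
Add(Function('z')(-2, -6), Mul(-1, Pow(u, 3))) = Add(-2, Mul(-1, Pow(-1, 3))) = Add(-2, Mul(-1, -1)) = Add(-2, 1) = -1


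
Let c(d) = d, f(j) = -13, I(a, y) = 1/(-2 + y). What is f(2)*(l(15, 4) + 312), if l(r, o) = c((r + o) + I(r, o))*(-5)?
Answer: -5577/2 ≈ -2788.5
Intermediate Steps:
l(r, o) = -5*o - 5*r - 5/(-2 + o) (l(r, o) = ((r + o) + 1/(-2 + o))*(-5) = ((o + r) + 1/(-2 + o))*(-5) = (o + r + 1/(-2 + o))*(-5) = -5*o - 5*r - 5/(-2 + o))
f(2)*(l(15, 4) + 312) = -13*(5*(-1 - (-2 + 4)*(4 + 15))/(-2 + 4) + 312) = -13*(5*(-1 - 1*2*19)/2 + 312) = -13*(5*(1/2)*(-1 - 38) + 312) = -13*(5*(1/2)*(-39) + 312) = -13*(-195/2 + 312) = -13*429/2 = -5577/2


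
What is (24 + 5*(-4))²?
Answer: 16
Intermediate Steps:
(24 + 5*(-4))² = (24 - 20)² = 4² = 16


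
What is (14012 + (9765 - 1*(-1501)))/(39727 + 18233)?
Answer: 4213/9660 ≈ 0.43613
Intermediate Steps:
(14012 + (9765 - 1*(-1501)))/(39727 + 18233) = (14012 + (9765 + 1501))/57960 = (14012 + 11266)*(1/57960) = 25278*(1/57960) = 4213/9660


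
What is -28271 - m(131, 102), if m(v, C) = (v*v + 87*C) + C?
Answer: -54408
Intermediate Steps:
m(v, C) = v² + 88*C (m(v, C) = (v² + 87*C) + C = v² + 88*C)
-28271 - m(131, 102) = -28271 - (131² + 88*102) = -28271 - (17161 + 8976) = -28271 - 1*26137 = -28271 - 26137 = -54408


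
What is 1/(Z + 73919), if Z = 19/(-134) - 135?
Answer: 134/9887037 ≈ 1.3553e-5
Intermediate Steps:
Z = -18109/134 (Z = -1/134*19 - 135 = -19/134 - 135 = -18109/134 ≈ -135.14)
1/(Z + 73919) = 1/(-18109/134 + 73919) = 1/(9887037/134) = 134/9887037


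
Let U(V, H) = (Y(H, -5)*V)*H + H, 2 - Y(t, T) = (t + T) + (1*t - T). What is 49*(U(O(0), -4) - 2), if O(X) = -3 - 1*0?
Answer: 5586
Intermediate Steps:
Y(t, T) = 2 - 2*t (Y(t, T) = 2 - ((t + T) + (1*t - T)) = 2 - ((T + t) + (t - T)) = 2 - 2*t)
O(X) = -3 (O(X) = -3 + 0 = -3)
U(V, H) = H + H*V*(2 - 2*H) (U(V, H) = ((2 - 2*H)*V)*H + H = (V*(2 - 2*H))*H + H = H*V*(2 - 2*H) + H = H + H*V*(2 - 2*H))
49*(U(O(0), -4) - 2) = 49*(-1*(-4)*(-1 + 2*(-3)*(-1 - 4)) - 2) = 49*(-1*(-4)*(-1 + 2*(-3)*(-5)) - 2) = 49*(-1*(-4)*(-1 + 30) - 2) = 49*(-1*(-4)*29 - 2) = 49*(116 - 2) = 49*114 = 5586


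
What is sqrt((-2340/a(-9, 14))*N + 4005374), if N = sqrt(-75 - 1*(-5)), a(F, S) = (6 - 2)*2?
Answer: sqrt(16021496 - 1170*I*sqrt(70))/2 ≈ 2001.3 - 0.6114*I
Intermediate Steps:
a(F, S) = 8 (a(F, S) = 4*2 = 8)
N = I*sqrt(70) (N = sqrt(-75 + 5) = sqrt(-70) = I*sqrt(70) ≈ 8.3666*I)
sqrt((-2340/a(-9, 14))*N + 4005374) = sqrt((-2340/8)*(I*sqrt(70)) + 4005374) = sqrt((-117*5/2)*(I*sqrt(70)) + 4005374) = sqrt(-585*I*sqrt(70)/2 + 4005374) = sqrt(4005374 - 585*I*sqrt(70)/2)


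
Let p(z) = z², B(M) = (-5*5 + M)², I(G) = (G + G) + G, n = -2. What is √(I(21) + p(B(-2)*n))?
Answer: 3*√236203 ≈ 1458.0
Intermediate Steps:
I(G) = 3*G (I(G) = 2*G + G = 3*G)
B(M) = (-25 + M)²
√(I(21) + p(B(-2)*n)) = √(3*21 + ((-25 - 2)²*(-2))²) = √(63 + ((-27)²*(-2))²) = √(63 + (729*(-2))²) = √(63 + (-1458)²) = √(63 + 2125764) = √2125827 = 3*√236203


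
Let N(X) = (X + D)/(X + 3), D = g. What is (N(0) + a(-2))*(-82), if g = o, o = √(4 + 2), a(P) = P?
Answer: 164 - 82*√6/3 ≈ 97.047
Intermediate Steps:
o = √6 ≈ 2.4495
g = √6 ≈ 2.4495
D = √6 ≈ 2.4495
N(X) = (X + √6)/(3 + X) (N(X) = (X + √6)/(X + 3) = (X + √6)/(3 + X))
(N(0) + a(-2))*(-82) = ((0 + √6)/(3 + 0) - 2)*(-82) = (√6/3 - 2)*(-82) = (-2 + √6/3)*(-82) = 164 - 82*√6/3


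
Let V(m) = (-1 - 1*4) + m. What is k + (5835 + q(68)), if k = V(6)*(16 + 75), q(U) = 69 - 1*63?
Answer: 5932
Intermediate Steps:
q(U) = 6 (q(U) = 69 - 63 = 6)
V(m) = -5 + m (V(m) = (-1 - 4) + m = -5 + m)
k = 91 (k = (-5 + 6)*(16 + 75) = 1*91 = 91)
k + (5835 + q(68)) = 91 + (5835 + 6) = 91 + 5841 = 5932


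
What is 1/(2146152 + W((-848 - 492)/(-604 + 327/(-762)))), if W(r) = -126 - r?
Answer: 30705/65893660258 ≈ 4.6598e-7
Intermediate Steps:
1/(2146152 + W((-848 - 492)/(-604 + 327/(-762)))) = 1/(2146152 + (-126 - (-848 - 492)/(-604 + 327/(-762)))) = 1/(2146152 + (-126 - (-1340)/(-604 + 327*(-1/762)))) = 1/(2146152 + (-126 - (-1340)/(-604 - 109/254))) = 1/(2146152 + (-126 - (-1340)/(-153525/254))) = 1/(2146152 + (-126 - (-1340)*(-254)/153525)) = 1/(2146152 + (-126 - 1*68072/30705)) = 1/(2146152 + (-126 - 68072/30705)) = 1/(2146152 - 3936902/30705) = 1/(65893660258/30705) = 30705/65893660258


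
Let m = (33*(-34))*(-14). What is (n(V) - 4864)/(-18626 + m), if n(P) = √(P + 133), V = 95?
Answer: 2432/1459 - √57/1459 ≈ 1.6617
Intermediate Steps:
m = 15708 (m = -1122*(-14) = 15708)
n(P) = √(133 + P)
(n(V) - 4864)/(-18626 + m) = (√(133 + 95) - 4864)/(-18626 + 15708) = (√228 - 4864)/(-2918) = (2*√57 - 4864)*(-1/2918) = (-4864 + 2*√57)*(-1/2918) = 2432/1459 - √57/1459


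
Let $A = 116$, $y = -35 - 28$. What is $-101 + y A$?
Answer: $-7409$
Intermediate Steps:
$y = -63$
$-101 + y A = -101 - 7308 = -7409$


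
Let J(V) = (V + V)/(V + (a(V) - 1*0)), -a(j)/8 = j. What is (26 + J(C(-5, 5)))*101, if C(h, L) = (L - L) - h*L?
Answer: 18180/7 ≈ 2597.1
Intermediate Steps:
a(j) = -8*j
C(h, L) = -L*h (C(h, L) = 0 - L*h = -L*h)
J(V) = -2/7 (J(V) = (V + V)/(V + (-8*V - 1*0)) = (2*V)/(V + (-8*V + 0)) = (2*V)/(V - 8*V) = (2*V)/((-7*V)) = (2*V)*(-1/(7*V)) = -2/7)
(26 + J(C(-5, 5)))*101 = (26 - 2/7)*101 = (180/7)*101 = 18180/7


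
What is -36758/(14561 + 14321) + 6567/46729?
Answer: -763998244/674813489 ≈ -1.1322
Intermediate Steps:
-36758/(14561 + 14321) + 6567/46729 = -36758/28882 + 6567*(1/46729) = -36758*1/28882 + 6567/46729 = -18379/14441 + 6567/46729 = -763998244/674813489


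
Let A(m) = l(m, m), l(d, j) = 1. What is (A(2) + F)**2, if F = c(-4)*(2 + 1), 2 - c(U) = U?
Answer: 361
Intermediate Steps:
c(U) = 2 - U
A(m) = 1
F = 18 (F = (2 - 1*(-4))*(2 + 1) = (2 + 4)*3 = 6*3 = 18)
(A(2) + F)**2 = (1 + 18)**2 = 19**2 = 361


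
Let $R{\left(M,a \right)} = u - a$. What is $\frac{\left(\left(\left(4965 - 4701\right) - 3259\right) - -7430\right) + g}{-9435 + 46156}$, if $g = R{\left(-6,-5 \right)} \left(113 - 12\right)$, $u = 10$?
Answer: $\frac{5950}{36721} \approx 0.16203$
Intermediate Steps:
$R{\left(M,a \right)} = 10 - a$
$g = 1515$ ($g = \left(10 - -5\right) \left(113 - 12\right) = \left(10 + 5\right) 101 = 15 \cdot 101 = 1515$)
$\frac{\left(\left(\left(4965 - 4701\right) - 3259\right) - -7430\right) + g}{-9435 + 46156} = \frac{\left(\left(\left(4965 - 4701\right) - 3259\right) - -7430\right) + 1515}{-9435 + 46156} = \frac{\left(\left(264 - 3259\right) + 7430\right) + 1515}{36721} = \left(\left(-2995 + 7430\right) + 1515\right) \frac{1}{36721} = \left(4435 + 1515\right) \frac{1}{36721} = 5950 \cdot \frac{1}{36721} = \frac{5950}{36721}$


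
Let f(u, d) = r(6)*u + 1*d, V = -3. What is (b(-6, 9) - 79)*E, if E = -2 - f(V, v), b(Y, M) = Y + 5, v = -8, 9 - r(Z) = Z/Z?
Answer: -2400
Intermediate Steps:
r(Z) = 8 (r(Z) = 9 - Z/Z = 9 - 1*1 = 9 - 1 = 8)
b(Y, M) = 5 + Y
f(u, d) = d + 8*u (f(u, d) = 8*u + 1*d = 8*u + d = d + 8*u)
E = 30 (E = -2 - (-8 + 8*(-3)) = -2 - (-8 - 24) = -2 - 1*(-32) = -2 + 32 = 30)
(b(-6, 9) - 79)*E = ((5 - 6) - 79)*30 = (-1 - 79)*30 = -80*30 = -2400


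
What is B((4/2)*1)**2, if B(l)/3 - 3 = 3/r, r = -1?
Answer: 0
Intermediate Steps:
B(l) = 0 (B(l) = 9 + 3*(3/(-1)) = 9 + 3*(3*(-1)) = 9 + 3*(-3) = 9 - 9 = 0)
B((4/2)*1)**2 = 0**2 = 0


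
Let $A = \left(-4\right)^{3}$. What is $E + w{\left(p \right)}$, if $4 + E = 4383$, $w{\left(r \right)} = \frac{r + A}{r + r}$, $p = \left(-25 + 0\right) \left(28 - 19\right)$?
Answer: $\frac{1970839}{450} \approx 4379.6$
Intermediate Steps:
$A = -64$
$p = -225$ ($p = \left(-25\right) 9 = -225$)
$w{\left(r \right)} = \frac{-64 + r}{2 r}$ ($w{\left(r \right)} = \frac{r - 64}{r + r} = \frac{-64 + r}{2 r}$)
$E = 4379$ ($E = -4 + 4383 = 4379$)
$E + w{\left(p \right)} = 4379 + \frac{-64 - 225}{2 \left(-225\right)} = 4379 + \frac{1}{2} \left(- \frac{1}{225}\right) \left(-289\right) = 4379 + \frac{289}{450} = \frac{1970839}{450}$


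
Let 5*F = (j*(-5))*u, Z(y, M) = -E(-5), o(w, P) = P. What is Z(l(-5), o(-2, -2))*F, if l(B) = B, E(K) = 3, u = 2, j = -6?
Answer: -36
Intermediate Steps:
Z(y, M) = -3 (Z(y, M) = -1*3 = -3)
F = 12 (F = (-6*(-5)*2)/5 = (30*2)/5 = (1/5)*60 = 12)
Z(l(-5), o(-2, -2))*F = -3*12 = -36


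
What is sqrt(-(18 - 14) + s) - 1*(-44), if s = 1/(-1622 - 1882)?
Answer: 44 + I*sqrt(3069723)/876 ≈ 44.0 + 2.0001*I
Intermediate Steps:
s = -1/3504 (s = 1/(-3504) = -1/3504 ≈ -0.00028539)
sqrt(-(18 - 14) + s) - 1*(-44) = sqrt(-(18 - 14) - 1/3504) - 1*(-44) = sqrt(-1*4 - 1/3504) + 44 = sqrt(-4 - 1/3504) + 44 = sqrt(-14017/3504) + 44 = I*sqrt(3069723)/876 + 44 = 44 + I*sqrt(3069723)/876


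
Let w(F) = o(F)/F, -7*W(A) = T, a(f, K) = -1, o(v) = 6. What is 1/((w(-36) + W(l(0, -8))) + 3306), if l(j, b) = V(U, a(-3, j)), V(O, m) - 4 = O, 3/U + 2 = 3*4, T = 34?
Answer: 42/138641 ≈ 0.00030294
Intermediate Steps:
U = 3/10 (U = 3/(-2 + 3*4) = 3/(-2 + 12) = 3/10 ≈ 0.30000)
V(O, m) = 4 + O
l(j, b) = 43/10 (l(j, b) = 4 + 3/10 = 43/10)
W(A) = -34/7 (W(A) = -⅐*34 = -34/7)
w(F) = 6/F
1/((w(-36) + W(l(0, -8))) + 3306) = 1/((6/(-36) - 34/7) + 3306) = 1/((6*(-1/36) - 34/7) + 3306) = 1/((-⅙ - 34/7) + 3306) = 1/(-211/42 + 3306) = 1/(138641/42) = 42/138641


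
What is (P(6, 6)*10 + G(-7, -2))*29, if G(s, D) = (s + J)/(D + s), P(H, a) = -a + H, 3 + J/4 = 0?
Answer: 551/9 ≈ 61.222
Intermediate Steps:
J = -12 (J = -12 + 4*0 = -12 + 0 = -12)
P(H, a) = H - a
G(s, D) = (-12 + s)/(D + s) (G(s, D) = (s - 12)/(D + s) = (-12 + s)/(D + s))
(P(6, 6)*10 + G(-7, -2))*29 = ((6 - 1*6)*10 + (-12 - 7)/(-2 - 7))*29 = ((6 - 6)*10 - 19/(-9))*29 = (0*10 - ⅑*(-19))*29 = (0 + 19/9)*29 = (19/9)*29 = 551/9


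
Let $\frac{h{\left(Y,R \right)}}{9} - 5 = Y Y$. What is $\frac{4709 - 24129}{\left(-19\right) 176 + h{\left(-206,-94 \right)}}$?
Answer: $- \frac{3884}{75725} \approx -0.051291$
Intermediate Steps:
$h{\left(Y,R \right)} = 45 + 9 Y^{2}$ ($h{\left(Y,R \right)} = 45 + 9 Y Y = 45 + 9 Y^{2}$)
$\frac{4709 - 24129}{\left(-19\right) 176 + h{\left(-206,-94 \right)}} = \frac{4709 - 24129}{\left(-19\right) 176 + \left(45 + 9 \left(-206\right)^{2}\right)} = - \frac{19420}{-3344 + \left(45 + 9 \cdot 42436\right)} = - \frac{19420}{-3344 + \left(45 + 381924\right)} = - \frac{19420}{-3344 + 381969} = - \frac{19420}{378625} = \left(-19420\right) \frac{1}{378625} = - \frac{3884}{75725}$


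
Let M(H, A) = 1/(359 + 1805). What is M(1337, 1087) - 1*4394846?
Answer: -9510446743/2164 ≈ -4.3948e+6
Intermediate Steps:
M(H, A) = 1/2164
M(1337, 1087) - 1*4394846 = 1/2164 - 1*4394846 = 1/2164 - 4394846 = -9510446743/2164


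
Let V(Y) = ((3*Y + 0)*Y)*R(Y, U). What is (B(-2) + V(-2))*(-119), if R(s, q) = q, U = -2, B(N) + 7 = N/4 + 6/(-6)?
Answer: 7735/2 ≈ 3867.5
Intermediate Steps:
B(N) = -8 + N/4 (B(N) = -7 + (N/4 + 6/(-6)) = -7 + (N*(¼) + 6*(-⅙)) = -7 + (N/4 - 1) = -7 + (-1 + N/4) = -8 + N/4)
V(Y) = -6*Y² (V(Y) = ((3*Y + 0)*Y)*(-2) = ((3*Y)*Y)*(-2) = (3*Y²)*(-2) = -6*Y²)
(B(-2) + V(-2))*(-119) = ((-8 + (¼)*(-2)) - 6*(-2)²)*(-119) = ((-8 - ½) - 6*4)*(-119) = (-17/2 - 24)*(-119) = -65/2*(-119) = 7735/2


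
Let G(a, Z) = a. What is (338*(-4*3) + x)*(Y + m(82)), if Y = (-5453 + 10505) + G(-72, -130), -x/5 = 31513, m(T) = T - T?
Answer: -804872580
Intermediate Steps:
m(T) = 0
x = -157565 (x = -5*31513 = -157565)
Y = 4980 (Y = (-5453 + 10505) - 72 = 5052 - 72 = 4980)
(338*(-4*3) + x)*(Y + m(82)) = (338*(-4*3) - 157565)*(4980 + 0) = (338*(-12) - 157565)*4980 = (-4056 - 157565)*4980 = -161621*4980 = -804872580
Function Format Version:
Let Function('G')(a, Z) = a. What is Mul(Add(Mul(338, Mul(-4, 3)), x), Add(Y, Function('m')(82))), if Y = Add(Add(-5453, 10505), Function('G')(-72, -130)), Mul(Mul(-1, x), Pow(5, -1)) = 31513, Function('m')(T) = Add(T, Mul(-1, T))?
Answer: -804872580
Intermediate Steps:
Function('m')(T) = 0
x = -157565 (x = Mul(-5, 31513) = -157565)
Y = 4980 (Y = Add(Add(-5453, 10505), -72) = Add(5052, -72) = 4980)
Mul(Add(Mul(338, Mul(-4, 3)), x), Add(Y, Function('m')(82))) = Mul(Add(Mul(338, Mul(-4, 3)), -157565), Add(4980, 0)) = Mul(Add(Mul(338, -12), -157565), 4980) = Mul(Add(-4056, -157565), 4980) = Mul(-161621, 4980) = -804872580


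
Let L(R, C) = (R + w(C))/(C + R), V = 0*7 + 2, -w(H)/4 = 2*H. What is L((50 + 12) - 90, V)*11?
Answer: 242/13 ≈ 18.615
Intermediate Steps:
w(H) = -8*H
V = 2 (V = 0 + 2 = 2)
L(R, C) = (R - 8*C)/(C + R)
L((50 + 12) - 90, V)*11 = ((((50 + 12) - 90) - 8*2)/(2 + ((50 + 12) - 90)))*11 = (((62 - 90) - 16)/(2 + (62 - 90)))*11 = ((-28 - 16)/(2 - 28))*11 = (-44/(-26))*11 = -1/26*(-44)*11 = (22/13)*11 = 242/13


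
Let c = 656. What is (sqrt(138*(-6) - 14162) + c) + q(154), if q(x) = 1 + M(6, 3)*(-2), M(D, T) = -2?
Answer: 661 + I*sqrt(14990) ≈ 661.0 + 122.43*I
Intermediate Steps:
q(x) = 5 (q(x) = 1 - 2*(-2) = 1 + 4 = 5)
(sqrt(138*(-6) - 14162) + c) + q(154) = (sqrt(138*(-6) - 14162) + 656) + 5 = (sqrt(-828 - 14162) + 656) + 5 = (sqrt(-14990) + 656) + 5 = (I*sqrt(14990) + 656) + 5 = (656 + I*sqrt(14990)) + 5 = 661 + I*sqrt(14990)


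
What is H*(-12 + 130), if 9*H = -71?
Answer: -8378/9 ≈ -930.89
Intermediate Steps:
H = -71/9 (H = (⅑)*(-71) = -71/9 ≈ -7.8889)
H*(-12 + 130) = -71*(-12 + 130)/9 = -71/9*118 = -8378/9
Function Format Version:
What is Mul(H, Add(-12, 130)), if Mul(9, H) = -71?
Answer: Rational(-8378, 9) ≈ -930.89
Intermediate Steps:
H = Rational(-71, 9) (H = Mul(Rational(1, 9), -71) = Rational(-71, 9) ≈ -7.8889)
Mul(H, Add(-12, 130)) = Mul(Rational(-71, 9), Add(-12, 130)) = Mul(Rational(-71, 9), 118) = Rational(-8378, 9)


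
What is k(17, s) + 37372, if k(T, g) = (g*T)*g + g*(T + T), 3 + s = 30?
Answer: 50683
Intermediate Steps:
s = 27 (s = -3 + 30 = 27)
k(T, g) = T*g**2 + 2*T*g (k(T, g) = (T*g)*g + g*(2*T) = T*g**2 + 2*T*g)
k(17, s) + 37372 = 17*27*(2 + 27) + 37372 = 17*27*29 + 37372 = 13311 + 37372 = 50683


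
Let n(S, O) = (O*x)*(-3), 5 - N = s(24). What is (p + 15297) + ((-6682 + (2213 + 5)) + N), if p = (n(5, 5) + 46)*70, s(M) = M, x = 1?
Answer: 12984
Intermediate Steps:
N = -19 (N = 5 - 1*24 = 5 - 24 = -19)
n(S, O) = -3*O (n(S, O) = (O*1)*(-3) = O*(-3) = -3*O)
p = 2170 (p = (-3*5 + 46)*70 = (-15 + 46)*70 = 31*70 = 2170)
(p + 15297) + ((-6682 + (2213 + 5)) + N) = (2170 + 15297) + ((-6682 + (2213 + 5)) - 19) = 17467 + ((-6682 + 2218) - 19) = 17467 + (-4464 - 19) = 17467 - 4483 = 12984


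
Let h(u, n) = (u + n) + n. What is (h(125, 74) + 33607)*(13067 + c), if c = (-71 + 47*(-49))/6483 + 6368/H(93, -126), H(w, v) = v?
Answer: 8576722498520/19449 ≈ 4.4099e+8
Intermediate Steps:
h(u, n) = u + 2*n (h(u, n) = (n + u) + n = u + 2*n)
c = -6930478/136143 (c = (-71 + 47*(-49))/6483 + 6368/(-126) = (-71 - 2303)*(1/6483) + 6368*(-1/126) = -2374*1/6483 - 3184/63 = -2374/6483 - 3184/63 = -6930478/136143 ≈ -50.906)
(h(125, 74) + 33607)*(13067 + c) = ((125 + 2*74) + 33607)*(13067 - 6930478/136143) = ((125 + 148) + 33607)*(1772050103/136143) = (273 + 33607)*(1772050103/136143) = 33880*(1772050103/136143) = 8576722498520/19449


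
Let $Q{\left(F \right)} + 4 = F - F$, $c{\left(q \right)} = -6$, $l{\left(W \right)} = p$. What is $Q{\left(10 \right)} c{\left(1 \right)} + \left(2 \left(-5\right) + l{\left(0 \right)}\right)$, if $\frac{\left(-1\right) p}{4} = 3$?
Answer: $2$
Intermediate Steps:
$p = -12$ ($p = \left(-4\right) 3 = -12$)
$l{\left(W \right)} = -12$
$Q{\left(F \right)} = -4$ ($Q{\left(F \right)} = -4 + \left(F - F\right) = -4 + 0 = -4$)
$Q{\left(10 \right)} c{\left(1 \right)} + \left(2 \left(-5\right) + l{\left(0 \right)}\right) = \left(-4\right) \left(-6\right) + \left(2 \left(-5\right) - 12\right) = 24 - 22 = 2$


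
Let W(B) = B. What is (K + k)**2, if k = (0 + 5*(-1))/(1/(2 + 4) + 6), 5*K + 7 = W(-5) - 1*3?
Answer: 19881/1369 ≈ 14.522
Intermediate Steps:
K = -3 (K = -7/5 + (-5 - 1*3)/5 = -7/5 + (-5 - 3)/5 = -7/5 + (1/5)*(-8) = -7/5 - 8/5 = -3)
k = -30/37 (k = (0 - 5)/(1/6 + 6) = -5/(1/6 + 6) = -5/37/6 = -5*6/37 = -30/37 ≈ -0.81081)
(K + k)**2 = (-3 - 30/37)**2 = (-141/37)**2 = 19881/1369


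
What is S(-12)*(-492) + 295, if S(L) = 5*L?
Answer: 29815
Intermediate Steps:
S(-12)*(-492) + 295 = (5*(-12))*(-492) + 295 = -60*(-492) + 295 = 29520 + 295 = 29815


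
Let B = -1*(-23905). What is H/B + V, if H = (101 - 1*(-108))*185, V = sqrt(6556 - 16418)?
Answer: 7733/4781 + I*sqrt(9862) ≈ 1.6174 + 99.308*I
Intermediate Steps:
V = I*sqrt(9862) (V = sqrt(-9862) = I*sqrt(9862) ≈ 99.308*I)
B = 23905
H = 38665 (H = (101 + 108)*185 = 209*185 = 38665)
H/B + V = 38665/23905 + I*sqrt(9862) = 38665*(1/23905) + I*sqrt(9862) = 7733/4781 + I*sqrt(9862)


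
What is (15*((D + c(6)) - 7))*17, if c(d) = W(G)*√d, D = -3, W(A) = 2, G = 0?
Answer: -2550 + 510*√6 ≈ -1300.8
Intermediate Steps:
c(d) = 2*√d
(15*((D + c(6)) - 7))*17 = (15*((-3 + 2*√6) - 7))*17 = (15*(-10 + 2*√6))*17 = (-150 + 30*√6)*17 = -2550 + 510*√6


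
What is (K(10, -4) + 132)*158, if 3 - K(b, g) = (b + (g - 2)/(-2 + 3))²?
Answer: 18802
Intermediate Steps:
K(b, g) = 3 - (-2 + b + g)² (K(b, g) = 3 - (b + (g - 2)/(-2 + 3))² = 3 - (b + (-2 + g)/1)² = 3 - (b + (-2 + g)*1)² = 3 - (b + (-2 + g))² = 3 - (-2 + b + g)²)
(K(10, -4) + 132)*158 = ((3 - (-2 + 10 - 4)²) + 132)*158 = ((3 - 1*4²) + 132)*158 = ((3 - 1*16) + 132)*158 = ((3 - 16) + 132)*158 = (-13 + 132)*158 = 119*158 = 18802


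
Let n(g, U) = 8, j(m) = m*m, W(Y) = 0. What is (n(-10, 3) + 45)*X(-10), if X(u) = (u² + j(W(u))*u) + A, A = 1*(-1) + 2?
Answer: 5353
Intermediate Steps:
j(m) = m²
A = 1 (A = -1 + 2 = 1)
X(u) = 1 + u² (X(u) = (u² + 0²*u) + 1 = (u² + 0*u) + 1 = (u² + 0) + 1 = u² + 1 = 1 + u²)
(n(-10, 3) + 45)*X(-10) = (8 + 45)*(1 + (-10)²) = 53*(1 + 100) = 53*101 = 5353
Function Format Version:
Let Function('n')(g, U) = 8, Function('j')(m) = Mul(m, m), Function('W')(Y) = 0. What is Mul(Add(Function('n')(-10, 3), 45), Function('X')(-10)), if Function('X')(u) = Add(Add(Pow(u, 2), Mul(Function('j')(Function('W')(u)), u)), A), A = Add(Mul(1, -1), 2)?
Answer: 5353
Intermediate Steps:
Function('j')(m) = Pow(m, 2)
A = 1 (A = Add(-1, 2) = 1)
Function('X')(u) = Add(1, Pow(u, 2)) (Function('X')(u) = Add(Add(Pow(u, 2), Mul(Pow(0, 2), u)), 1) = Add(Add(Pow(u, 2), Mul(0, u)), 1) = Add(Add(Pow(u, 2), 0), 1) = Add(Pow(u, 2), 1) = Add(1, Pow(u, 2)))
Mul(Add(Function('n')(-10, 3), 45), Function('X')(-10)) = Mul(Add(8, 45), Add(1, Pow(-10, 2))) = Mul(53, Add(1, 100)) = Mul(53, 101) = 5353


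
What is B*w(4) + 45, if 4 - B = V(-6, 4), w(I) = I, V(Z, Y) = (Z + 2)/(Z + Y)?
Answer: 53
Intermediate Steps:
V(Z, Y) = (2 + Z)/(Y + Z)
B = 2 (B = 4 - (2 - 6)/(4 - 6) = 4 - (-4)/(-2) = 4 - (-1)*(-4)/2 = 4 - 1*2 = 4 - 2 = 2)
B*w(4) + 45 = 2*4 + 45 = 8 + 45 = 53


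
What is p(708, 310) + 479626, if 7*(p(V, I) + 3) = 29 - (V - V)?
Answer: 3357390/7 ≈ 4.7963e+5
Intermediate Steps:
p(V, I) = 8/7 (p(V, I) = -3 + (29 - (V - V))/7 = -3 + (29 - 1*0)/7 = -3 + (29 + 0)/7 = -3 + (⅐)*29 = -3 + 29/7 = 8/7)
p(708, 310) + 479626 = 8/7 + 479626 = 3357390/7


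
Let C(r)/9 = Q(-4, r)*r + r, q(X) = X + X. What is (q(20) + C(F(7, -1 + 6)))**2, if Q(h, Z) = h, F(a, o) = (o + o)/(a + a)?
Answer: 21025/49 ≈ 429.08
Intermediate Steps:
F(a, o) = o/a (F(a, o) = (2*o)/((2*a)) = (2*o)*(1/(2*a)) = o/a)
q(X) = 2*X
C(r) = -27*r (C(r) = 9*(-4*r + r) = 9*(-3*r) = -27*r)
(q(20) + C(F(7, -1 + 6)))**2 = (2*20 - 27*(-1 + 6)/7)**2 = (40 - 135/7)**2 = (145/7)**2 = 21025/49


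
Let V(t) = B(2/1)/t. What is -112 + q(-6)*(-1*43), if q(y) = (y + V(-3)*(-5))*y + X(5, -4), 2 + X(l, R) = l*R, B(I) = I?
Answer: 146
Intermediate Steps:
V(t) = 2/t (V(t) = (2/1)/t = (2*1)/t = 2/t)
X(l, R) = -2 + R*l (X(l, R) = -2 + l*R = -2 + R*l)
q(y) = -22 + y*(10/3 + y) (q(y) = (y + (2/(-3))*(-5))*y + (-2 - 4*5) = (y + (2*(-⅓))*(-5))*y + (-2 - 20) = (y - ⅔*(-5))*y - 22 = (y + 10/3)*y - 22 = (10/3 + y)*y - 22 = y*(10/3 + y) - 22 = -22 + y*(10/3 + y))
-112 + q(-6)*(-1*43) = -112 + (-22 + (-6)² + (10/3)*(-6))*(-1*43) = -112 + (-22 + 36 - 20)*(-43) = -112 - 6*(-43) = -112 + 258 = 146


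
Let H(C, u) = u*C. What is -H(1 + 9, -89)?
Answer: 890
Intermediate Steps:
H(C, u) = C*u
-H(1 + 9, -89) = -(1 + 9)*(-89) = -10*(-89) = -1*(-890) = 890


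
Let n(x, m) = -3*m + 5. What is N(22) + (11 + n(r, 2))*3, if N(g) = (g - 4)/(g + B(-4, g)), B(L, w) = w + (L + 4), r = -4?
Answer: 669/22 ≈ 30.409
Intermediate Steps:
B(L, w) = 4 + L + w (B(L, w) = w + (4 + L) = 4 + L + w)
n(x, m) = 5 - 3*m
N(g) = (-4 + g)/(2*g) (N(g) = (g - 4)/(g + (4 - 4 + g)) = (-4 + g)/(g + g) = (-4 + g)/((2*g)) = (-4 + g)*(1/(2*g)) = (-4 + g)/(2*g))
N(22) + (11 + n(r, 2))*3 = (½)*(-4 + 22)/22 + (11 + (5 - 3*2))*3 = (½)*(1/22)*18 + (11 + (5 - 6))*3 = 9/22 + (11 - 1)*3 = 9/22 + 10*3 = 9/22 + 30 = 669/22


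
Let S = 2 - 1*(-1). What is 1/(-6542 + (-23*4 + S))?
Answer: -1/6631 ≈ -0.00015081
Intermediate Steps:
S = 3 (S = 2 + 1 = 3)
1/(-6542 + (-23*4 + S)) = 1/(-6542 + (-23*4 + 3)) = 1/(-6542 + (-92 + 3)) = 1/(-6542 - 89) = 1/(-6631) = -1/6631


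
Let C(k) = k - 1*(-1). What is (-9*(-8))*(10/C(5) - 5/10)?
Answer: 84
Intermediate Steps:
C(k) = 1 + k (C(k) = k + 1 = 1 + k)
(-9*(-8))*(10/C(5) - 5/10) = (-9*(-8))*(10/(1 + 5) - 5/10) = 72*(10/6 - 5*⅒) = 72*(10*(⅙) - ½) = 72*(5/3 - ½) = 72*(7/6) = 84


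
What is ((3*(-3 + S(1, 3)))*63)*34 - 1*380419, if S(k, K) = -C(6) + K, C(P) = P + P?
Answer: -457531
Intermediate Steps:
C(P) = 2*P
S(k, K) = -12 + K (S(k, K) = -2*6 + K = -1*12 + K = -12 + K)
((3*(-3 + S(1, 3)))*63)*34 - 1*380419 = ((3*(-3 + (-12 + 3)))*63)*34 - 1*380419 = ((3*(-3 - 9))*63)*34 - 380419 = ((3*(-12))*63)*34 - 380419 = -36*63*34 - 380419 = -2268*34 - 380419 = -77112 - 380419 = -457531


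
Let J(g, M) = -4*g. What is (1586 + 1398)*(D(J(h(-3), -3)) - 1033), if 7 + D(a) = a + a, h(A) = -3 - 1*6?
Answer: -2888512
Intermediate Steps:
h(A) = -9 (h(A) = -3 - 6 = -9)
D(a) = -7 + 2*a (D(a) = -7 + (a + a) = -7 + 2*a)
(1586 + 1398)*(D(J(h(-3), -3)) - 1033) = (1586 + 1398)*((-7 + 2*(-4*(-9))) - 1033) = 2984*((-7 + 2*36) - 1033) = 2984*((-7 + 72) - 1033) = 2984*(65 - 1033) = 2984*(-968) = -2888512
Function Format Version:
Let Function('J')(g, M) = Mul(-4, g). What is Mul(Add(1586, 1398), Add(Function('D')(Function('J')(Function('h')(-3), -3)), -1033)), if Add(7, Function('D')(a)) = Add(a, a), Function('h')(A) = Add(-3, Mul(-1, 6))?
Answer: -2888512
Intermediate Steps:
Function('h')(A) = -9 (Function('h')(A) = Add(-3, -6) = -9)
Function('D')(a) = Add(-7, Mul(2, a)) (Function('D')(a) = Add(-7, Add(a, a)) = Add(-7, Mul(2, a)))
Mul(Add(1586, 1398), Add(Function('D')(Function('J')(Function('h')(-3), -3)), -1033)) = Mul(Add(1586, 1398), Add(Add(-7, Mul(2, Mul(-4, -9))), -1033)) = Mul(2984, Add(Add(-7, Mul(2, 36)), -1033)) = Mul(2984, Add(Add(-7, 72), -1033)) = Mul(2984, Add(65, -1033)) = Mul(2984, -968) = -2888512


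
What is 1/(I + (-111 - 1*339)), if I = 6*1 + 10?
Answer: -1/434 ≈ -0.0023041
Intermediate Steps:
I = 16 (I = 6 + 10 = 16)
1/(I + (-111 - 1*339)) = 1/(16 + (-111 - 1*339)) = 1/(16 + (-111 - 339)) = 1/(16 - 450) = 1/(-434) = -1/434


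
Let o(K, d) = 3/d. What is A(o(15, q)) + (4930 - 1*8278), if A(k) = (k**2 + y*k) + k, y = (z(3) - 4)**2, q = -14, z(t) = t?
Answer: -656283/196 ≈ -3348.4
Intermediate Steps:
y = 1 (y = (3 - 4)**2 = (-1)**2 = 1)
A(k) = k**2 + 2*k (A(k) = (k**2 + 1*k) + k = (k**2 + k) + k = (k + k**2) + k = k**2 + 2*k)
A(o(15, q)) + (4930 - 1*8278) = (3/(-14))*(2 + 3/(-14)) + (4930 - 1*8278) = (3*(-1/14))*(2 + 3*(-1/14)) + (4930 - 8278) = -3*(2 - 3/14)/14 - 3348 = -3/14*25/14 - 3348 = -75/196 - 3348 = -656283/196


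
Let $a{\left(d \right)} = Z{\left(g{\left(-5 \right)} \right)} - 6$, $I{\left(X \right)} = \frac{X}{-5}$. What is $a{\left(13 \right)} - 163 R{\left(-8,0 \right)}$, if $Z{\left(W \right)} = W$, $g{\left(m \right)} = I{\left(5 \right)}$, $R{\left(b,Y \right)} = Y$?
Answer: $-7$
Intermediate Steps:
$I{\left(X \right)} = - \frac{X}{5}$ ($I{\left(X \right)} = X \left(- \frac{1}{5}\right) = - \frac{X}{5}$)
$g{\left(m \right)} = -1$ ($g{\left(m \right)} = \left(- \frac{1}{5}\right) 5 = -1$)
$a{\left(d \right)} = -7$ ($a{\left(d \right)} = -1 - 6 = -7$)
$a{\left(13 \right)} - 163 R{\left(-8,0 \right)} = -7 - 0 = -7 + 0 = -7$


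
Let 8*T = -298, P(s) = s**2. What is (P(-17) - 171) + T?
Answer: 323/4 ≈ 80.750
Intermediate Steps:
T = -149/4 (T = (1/8)*(-298) = -149/4 ≈ -37.250)
(P(-17) - 171) + T = ((-17)**2 - 171) - 149/4 = (289 - 171) - 149/4 = 118 - 149/4 = 323/4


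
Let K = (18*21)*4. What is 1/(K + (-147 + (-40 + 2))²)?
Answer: 1/35737 ≈ 2.7982e-5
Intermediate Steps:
K = 1512 (K = 378*4 = 1512)
1/(K + (-147 + (-40 + 2))²) = 1/(1512 + (-147 + (-40 + 2))²) = 1/(1512 + (-147 - 38)²) = 1/(1512 + (-185)²) = 1/(1512 + 34225) = 1/35737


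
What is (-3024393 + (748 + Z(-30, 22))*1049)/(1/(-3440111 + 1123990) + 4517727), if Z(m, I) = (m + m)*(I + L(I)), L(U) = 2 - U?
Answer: -5479064476141/10463602376966 ≈ -0.52363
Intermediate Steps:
Z(m, I) = 4*m (Z(m, I) = (m + m)*(I + (2 - I)) = (2*m)*2 = 4*m)
(-3024393 + (748 + Z(-30, 22))*1049)/(1/(-3440111 + 1123990) + 4517727) = (-3024393 + (748 + 4*(-30))*1049)/(1/(-3440111 + 1123990) + 4517727) = (-3024393 + (748 - 120)*1049)/(1/(-2316121) + 4517727) = (-3024393 + 628*1049)/(-1/2316121 + 4517727) = (-3024393 + 658772)/(10463602376966/2316121) = -2365621*2316121/10463602376966 = -5479064476141/10463602376966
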